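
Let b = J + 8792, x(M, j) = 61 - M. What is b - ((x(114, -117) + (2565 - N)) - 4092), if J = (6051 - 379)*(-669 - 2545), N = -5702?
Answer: -18225138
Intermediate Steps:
J = -18229808 (J = 5672*(-3214) = -18229808)
b = -18221016 (b = -18229808 + 8792 = -18221016)
b - ((x(114, -117) + (2565 - N)) - 4092) = -18221016 - (((61 - 1*114) + (2565 - 1*(-5702))) - 4092) = -18221016 - (((61 - 114) + (2565 + 5702)) - 4092) = -18221016 - ((-53 + 8267) - 4092) = -18221016 - (8214 - 4092) = -18221016 - 1*4122 = -18221016 - 4122 = -18225138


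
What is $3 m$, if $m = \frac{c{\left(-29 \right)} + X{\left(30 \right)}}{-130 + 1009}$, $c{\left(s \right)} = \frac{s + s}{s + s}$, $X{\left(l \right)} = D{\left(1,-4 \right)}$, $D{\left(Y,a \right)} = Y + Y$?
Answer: $\frac{3}{293} \approx 0.010239$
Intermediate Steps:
$D{\left(Y,a \right)} = 2 Y$
$X{\left(l \right)} = 2$ ($X{\left(l \right)} = 2 \cdot 1 = 2$)
$c{\left(s \right)} = 1$ ($c{\left(s \right)} = \frac{2 s}{2 s} = 2 s \frac{1}{2 s} = 1$)
$m = \frac{1}{293}$ ($m = \frac{1 + 2}{-130 + 1009} = \frac{3}{879} = 3 \cdot \frac{1}{879} = \frac{1}{293} \approx 0.003413$)
$3 m = 3 \cdot \frac{1}{293} = \frac{3}{293}$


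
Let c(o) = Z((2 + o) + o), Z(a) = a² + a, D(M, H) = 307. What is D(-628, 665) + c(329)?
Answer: 436567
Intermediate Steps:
Z(a) = a + a²
c(o) = (2 + 2*o)*(3 + 2*o) (c(o) = ((2 + o) + o)*(1 + ((2 + o) + o)) = (2 + 2*o)*(1 + (2 + 2*o)) = (2 + 2*o)*(3 + 2*o))
D(-628, 665) + c(329) = 307 + 2*(1 + 329)*(3 + 2*329) = 307 + 2*330*(3 + 658) = 307 + 2*330*661 = 307 + 436260 = 436567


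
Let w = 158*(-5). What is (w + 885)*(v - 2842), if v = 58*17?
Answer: -176320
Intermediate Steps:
w = -790
v = 986
(w + 885)*(v - 2842) = (-790 + 885)*(986 - 2842) = 95*(-1856) = -176320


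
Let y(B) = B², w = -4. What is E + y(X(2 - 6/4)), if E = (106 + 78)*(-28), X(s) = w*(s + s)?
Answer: -5136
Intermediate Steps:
X(s) = -8*s (X(s) = -4*(s + s) = -8*s)
E = -5152 (E = 184*(-28) = -5152)
E + y(X(2 - 6/4)) = -5152 + (-8*(2 - 6/4))² = -5152 + (-8*(2 - 1*3/2))² = -5152 + (-8*(2 - 3/2))² = -5152 + (-8*½)² = -5152 + (-4)² = -5152 + 16 = -5136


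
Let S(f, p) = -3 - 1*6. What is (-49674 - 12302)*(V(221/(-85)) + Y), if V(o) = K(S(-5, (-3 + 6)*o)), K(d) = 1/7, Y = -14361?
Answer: 6230199376/7 ≈ 8.9003e+8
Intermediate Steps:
S(f, p) = -9 (S(f, p) = -3 - 6 = -9)
K(d) = 1/7
V(o) = 1/7
(-49674 - 12302)*(V(221/(-85)) + Y) = (-49674 - 12302)*(1/7 - 14361) = -61976*(-100526/7) = 6230199376/7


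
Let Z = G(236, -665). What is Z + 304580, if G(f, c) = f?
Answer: 304816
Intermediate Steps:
Z = 236
Z + 304580 = 236 + 304580 = 304816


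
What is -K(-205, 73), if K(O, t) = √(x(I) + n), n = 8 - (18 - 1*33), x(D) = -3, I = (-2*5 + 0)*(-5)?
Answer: -2*√5 ≈ -4.4721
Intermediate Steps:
I = 50 (I = (-10 + 0)*(-5) = -10*(-5) = 50)
n = 23 (n = 8 - (18 - 33) = 8 - 1*(-15) = 8 + 15 = 23)
K(O, t) = 2*√5 (K(O, t) = √(-3 + 23) = √20 = 2*√5)
-K(-205, 73) = -2*√5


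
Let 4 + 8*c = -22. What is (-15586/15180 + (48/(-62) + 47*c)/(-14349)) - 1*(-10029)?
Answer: 7523609079629/750261380 ≈ 10028.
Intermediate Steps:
c = -13/4 (c = -1/2 + (1/8)*(-22) = -1/2 - 11/4 = -13/4 ≈ -3.2500)
(-15586/15180 + (48/(-62) + 47*c)/(-14349)) - 1*(-10029) = (-15586/15180 + (48/(-62) + 47*(-13/4))/(-14349)) - 1*(-10029) = (-15586*1/15180 + (48*(-1/62) - 611/4)*(-1/14349)) + 10029 = (-7793/7590 + (-24/31 - 611/4)*(-1/14349)) + 10029 = (-7793/7590 - 19037/124*(-1/14349)) + 10029 = (-7793/7590 + 19037/1779276) + 10029 = -762300391/750261380 + 10029 = 7523609079629/750261380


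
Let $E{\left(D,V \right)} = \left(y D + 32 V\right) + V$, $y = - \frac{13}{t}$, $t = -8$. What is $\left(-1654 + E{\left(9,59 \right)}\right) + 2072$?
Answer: $\frac{19037}{8} \approx 2379.6$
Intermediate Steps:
$y = \frac{13}{8}$ ($y = - \frac{13}{-8} = \left(-13\right) \left(- \frac{1}{8}\right) = \frac{13}{8} \approx 1.625$)
$E{\left(D,V \right)} = 33 V + \frac{13 D}{8}$ ($E{\left(D,V \right)} = \left(\frac{13 D}{8} + 32 V\right) + V = \left(32 V + \frac{13 D}{8}\right) + V = 33 V + \frac{13 D}{8}$)
$\left(-1654 + E{\left(9,59 \right)}\right) + 2072 = \left(-1654 + \left(33 \cdot 59 + \frac{13}{8} \cdot 9\right)\right) + 2072 = \left(-1654 + \left(1947 + \frac{117}{8}\right)\right) + 2072 = \left(-1654 + \frac{15693}{8}\right) + 2072 = \frac{2461}{8} + 2072 = \frac{19037}{8}$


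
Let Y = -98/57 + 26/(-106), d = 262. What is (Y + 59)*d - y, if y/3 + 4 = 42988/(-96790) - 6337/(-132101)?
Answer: 288859314851407577/19313337270795 ≈ 14956.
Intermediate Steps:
Y = -5935/3021 (Y = -98*1/57 + 26*(-1/106) = -98/57 - 13/53 = -5935/3021 ≈ -1.9646)
y = -84314434077/6393027895 (y = -12 + 3*(42988/(-96790) - 6337/(-132101)) = -12 + 3*(42988*(-1/96790) - 6337*(-1/132101)) = -12 + 3*(-21494/48395 + 6337/132101) = -12 + 3*(-2532699779/6393027895) = -12 - 7598099337/6393027895 = -84314434077/6393027895 ≈ -13.188)
(Y + 59)*d - y = (-5935/3021 + 59)*262 - 1*(-84314434077/6393027895) = (172304/3021)*262 + 84314434077/6393027895 = 45143648/3021 + 84314434077/6393027895 = 288859314851407577/19313337270795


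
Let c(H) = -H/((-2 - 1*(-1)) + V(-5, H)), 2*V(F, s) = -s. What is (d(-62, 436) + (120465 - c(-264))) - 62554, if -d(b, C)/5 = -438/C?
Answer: 1653908231/28558 ≈ 57914.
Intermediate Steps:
V(F, s) = -s/2 (V(F, s) = (-s)/2 = -s/2)
d(b, C) = 2190/C (d(b, C) = -(-2190)/C = 2190/C)
c(H) = -H/(-1 - H/2) (c(H) = -H/((-2 - 1*(-1)) - H/2) = -H/((-2 + 1) - H/2) = -H/(-1 - H/2))
(d(-62, 436) + (120465 - c(-264))) - 62554 = (2190/436 + (120465 - 2*(-264)/(2 - 264))) - 62554 = (2190*(1/436) + (120465 - 2*(-264)/(-262))) - 62554 = (1095/218 + (120465 - 2*(-264)*(-1)/262)) - 62554 = (1095/218 + (120465 - 1*264/131)) - 62554 = (1095/218 + (120465 - 264/131)) - 62554 = (1095/218 + 15780651/131) - 62554 = 3440325363/28558 - 62554 = 1653908231/28558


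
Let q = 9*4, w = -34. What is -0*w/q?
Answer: 0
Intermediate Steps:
q = 36
-0*w/q = -0*(-34/36) = -0*(-34*1/36) = -0*(-17)/18 = -1*0 = 0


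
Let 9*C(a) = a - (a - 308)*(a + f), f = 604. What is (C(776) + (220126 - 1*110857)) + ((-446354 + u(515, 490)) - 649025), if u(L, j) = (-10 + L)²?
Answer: -7224829/9 ≈ -8.0276e+5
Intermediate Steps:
C(a) = a/9 - (-308 + a)*(604 + a)/9 (C(a) = (a - (a - 308)*(a + 604))/9 = (a - (-308 + a)*(604 + a))/9 = a/9 - (-308 + a)*(604 + a)/9)
(C(776) + (220126 - 1*110857)) + ((-446354 + u(515, 490)) - 649025) = ((186032/9 - 295/9*776 - ⅑*776²) + (220126 - 1*110857)) + ((-446354 + (-10 + 515)²) - 649025) = ((186032/9 - 228920/9 - ⅑*602176) + (220126 - 110857)) + ((-446354 + 505²) - 649025) = ((186032/9 - 228920/9 - 602176/9) + 109269) + ((-446354 + 255025) - 649025) = (-645064/9 + 109269) + (-191329 - 649025) = 338357/9 - 840354 = -7224829/9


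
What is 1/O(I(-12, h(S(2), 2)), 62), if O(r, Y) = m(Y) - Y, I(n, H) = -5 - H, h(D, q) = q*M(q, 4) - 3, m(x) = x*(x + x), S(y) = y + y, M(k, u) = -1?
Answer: 1/7626 ≈ 0.00013113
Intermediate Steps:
S(y) = 2*y
m(x) = 2*x² (m(x) = x*(2*x) = 2*x²)
h(D, q) = -3 - q (h(D, q) = q*(-1) - 3 = -q - 3 = -3 - q)
O(r, Y) = -Y + 2*Y² (O(r, Y) = 2*Y² - Y = -Y + 2*Y²)
1/O(I(-12, h(S(2), 2)), 62) = 1/(62*(-1 + 2*62)) = 1/(62*(-1 + 124)) = 1/(62*123) = 1/7626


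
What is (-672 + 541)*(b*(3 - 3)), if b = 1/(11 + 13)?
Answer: 0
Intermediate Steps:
b = 1/24 ≈ 0.041667
(-672 + 541)*(b*(3 - 3)) = (-672 + 541)*((3 - 3)/24) = -131*0/24 = -131*0 = 0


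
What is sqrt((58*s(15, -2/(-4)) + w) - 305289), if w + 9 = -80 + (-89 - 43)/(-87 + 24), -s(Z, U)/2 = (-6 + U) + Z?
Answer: 2*I*sqrt(33789189)/21 ≈ 553.6*I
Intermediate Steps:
s(Z, U) = 12 - 2*U - 2*Z (s(Z, U) = -2*((-6 + U) + Z) = -2*(-6 + U + Z) = 12 - 2*U - 2*Z)
w = -1825/21 (w = -9 + (-80 + (-89 - 43)/(-87 + 24)) = -9 + (-80 - 132/(-63)) = -9 + (-80 - 132*(-1/63)) = -9 + (-80 + 44/21) = -9 - 1636/21 = -1825/21 ≈ -86.905)
sqrt((58*s(15, -2/(-4)) + w) - 305289) = sqrt((58*(12 - (-4)/(-4) - 2*15) - 1825/21) - 305289) = sqrt((58*(12 - (-4)*(-1)/4 - 30) - 1825/21) - 305289) = sqrt((58*(12 - 2*1/2 - 30) - 1825/21) - 305289) = sqrt((58*(12 - 1 - 30) - 1825/21) - 305289) = sqrt((58*(-19) - 1825/21) - 305289) = sqrt((-1102 - 1825/21) - 305289) = sqrt(-24967/21 - 305289) = sqrt(-6436036/21) = 2*I*sqrt(33789189)/21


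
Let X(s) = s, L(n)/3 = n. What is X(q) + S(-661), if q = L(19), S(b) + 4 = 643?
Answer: 696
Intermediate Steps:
L(n) = 3*n
S(b) = 639 (S(b) = -4 + 643 = 639)
q = 57 (q = 3*19 = 57)
X(q) + S(-661) = 57 + 639 = 696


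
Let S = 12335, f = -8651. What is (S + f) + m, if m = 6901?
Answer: 10585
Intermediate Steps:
(S + f) + m = (12335 - 8651) + 6901 = 3684 + 6901 = 10585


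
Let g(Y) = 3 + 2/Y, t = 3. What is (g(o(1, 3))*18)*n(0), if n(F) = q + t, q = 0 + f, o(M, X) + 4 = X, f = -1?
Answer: 36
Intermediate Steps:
o(M, X) = -4 + X
q = -1 (q = 0 - 1 = -1)
n(F) = 2 (n(F) = -1 + 3 = 2)
(g(o(1, 3))*18)*n(0) = ((3 + 2/(-4 + 3))*18)*2 = ((3 + 2/(-1))*18)*2 = ((3 + 2*(-1))*18)*2 = ((3 - 2)*18)*2 = (1*18)*2 = 18*2 = 36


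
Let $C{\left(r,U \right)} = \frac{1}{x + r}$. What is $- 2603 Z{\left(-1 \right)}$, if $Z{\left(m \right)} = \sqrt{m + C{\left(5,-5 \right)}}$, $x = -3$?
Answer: $- \frac{2603 i \sqrt{2}}{2} \approx - 1840.6 i$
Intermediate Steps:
$C{\left(r,U \right)} = \frac{1}{-3 + r}$
$Z{\left(m \right)} = \sqrt{\frac{1}{2} + m}$ ($Z{\left(m \right)} = \sqrt{m + \frac{1}{-3 + 5}} = \sqrt{m + \frac{1}{2}} = \sqrt{\frac{1}{2} + m}$)
$- 2603 Z{\left(-1 \right)} = - 2603 \frac{\sqrt{2 + 4 \left(-1\right)}}{2} = - 2603 \frac{\sqrt{2 - 4}}{2} = - 2603 \frac{\sqrt{-2}}{2} = - 2603 \frac{i \sqrt{2}}{2} = - \frac{2603 i \sqrt{2}}{2}$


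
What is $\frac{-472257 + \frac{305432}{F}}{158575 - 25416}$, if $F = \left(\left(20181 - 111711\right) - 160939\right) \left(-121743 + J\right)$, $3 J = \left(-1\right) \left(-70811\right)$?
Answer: $- \frac{17551766244672249}{4948948647527339} \approx -3.5466$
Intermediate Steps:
$J = \frac{70811}{3}$ ($J = \frac{\left(-1\right) \left(-70811\right)}{3} = \frac{1}{3} \cdot 70811 = \frac{70811}{3} \approx 23604.0$)
$F = \frac{74331418042}{3}$ ($F = \left(\left(20181 - 111711\right) - 160939\right) \left(-121743 + \frac{70811}{3}\right) = \left(-91530 - 160939\right) \left(- \frac{294418}{3}\right) = \left(-252469\right) \left(- \frac{294418}{3}\right) = \frac{74331418042}{3} \approx 2.4777 \cdot 10^{10}$)
$\frac{-472257 + \frac{305432}{F}}{158575 - 25416} = \frac{-472257 + \frac{305432}{\frac{74331418042}{3}}}{158575 - 25416} = \frac{-472257 + 305432 \cdot \frac{3}{74331418042}}{133159} = \left(-472257 + \frac{458148}{37165709021}\right) \frac{1}{133159} = \left(- \frac{17551766244672249}{37165709021}\right) \frac{1}{133159} = - \frac{17551766244672249}{4948948647527339}$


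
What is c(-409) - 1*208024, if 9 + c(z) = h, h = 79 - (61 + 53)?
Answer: -208068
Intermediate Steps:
h = -35 (h = 79 - 1*114 = 79 - 114 = -35)
c(z) = -44 (c(z) = -9 - 35 = -44)
c(-409) - 1*208024 = -44 - 1*208024 = -44 - 208024 = -208068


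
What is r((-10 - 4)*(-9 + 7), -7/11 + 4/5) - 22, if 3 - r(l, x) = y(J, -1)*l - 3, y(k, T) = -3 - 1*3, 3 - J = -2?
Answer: 152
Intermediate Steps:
J = 5 (J = 3 - 1*(-2) = 3 + 2 = 5)
y(k, T) = -6 (y(k, T) = -3 - 3 = -6)
r(l, x) = 6 + 6*l (r(l, x) = 3 - (-6*l - 3) = 3 - (-3 - 6*l) = 3 + (3 + 6*l) = 6 + 6*l)
r((-10 - 4)*(-9 + 7), -7/11 + 4/5) - 22 = (6 + 6*((-10 - 4)*(-9 + 7))) - 22 = (6 + 6*(-14*(-2))) - 22 = (6 + 6*28) - 22 = (6 + 168) - 22 = 174 - 22 = 152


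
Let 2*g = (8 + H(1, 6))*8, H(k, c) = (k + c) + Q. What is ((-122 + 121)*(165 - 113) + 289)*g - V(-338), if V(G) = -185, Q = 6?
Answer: 20093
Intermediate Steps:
H(k, c) = 6 + c + k (H(k, c) = (k + c) + 6 = (c + k) + 6 = 6 + c + k)
g = 84 (g = ((8 + (6 + 6 + 1))*8)/2 = ((8 + 13)*8)/2 = (21*8)/2 = (½)*168 = 84)
((-122 + 121)*(165 - 113) + 289)*g - V(-338) = ((-122 + 121)*(165 - 113) + 289)*84 - 1*(-185) = (-1*52 + 289)*84 + 185 = (-52 + 289)*84 + 185 = 237*84 + 185 = 19908 + 185 = 20093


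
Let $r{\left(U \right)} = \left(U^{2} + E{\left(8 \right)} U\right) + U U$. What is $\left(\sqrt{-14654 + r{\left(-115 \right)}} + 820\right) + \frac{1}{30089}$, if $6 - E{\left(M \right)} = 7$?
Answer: $\frac{24672981}{30089} + \sqrt{11911} \approx 929.14$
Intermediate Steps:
$E{\left(M \right)} = -1$ ($E{\left(M \right)} = 6 - 7 = -1$)
$r{\left(U \right)} = - U + 2 U^{2}$ ($r{\left(U \right)} = \left(U^{2} - U\right) + U U = \left(U^{2} - U\right) + U^{2} = - U + 2 U^{2}$)
$\left(\sqrt{-14654 + r{\left(-115 \right)}} + 820\right) + \frac{1}{30089} = \left(\sqrt{-14654 - 115 \left(-1 + 2 \left(-115\right)\right)} + 820\right) + \frac{1}{30089} = \left(\sqrt{-14654 - 115 \left(-1 - 230\right)} + 820\right) + \frac{1}{30089} = \left(\sqrt{-14654 - -26565} + 820\right) + \frac{1}{30089} = \left(\sqrt{-14654 + 26565} + 820\right) + \frac{1}{30089} = \left(\sqrt{11911} + 820\right) + \frac{1}{30089} = \left(820 + \sqrt{11911}\right) + \frac{1}{30089} = \frac{24672981}{30089} + \sqrt{11911}$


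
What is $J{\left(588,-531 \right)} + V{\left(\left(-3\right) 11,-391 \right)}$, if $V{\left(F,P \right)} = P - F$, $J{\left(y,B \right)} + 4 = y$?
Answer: $226$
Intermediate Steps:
$J{\left(y,B \right)} = -4 + y$
$J{\left(588,-531 \right)} + V{\left(\left(-3\right) 11,-391 \right)} = \left(-4 + 588\right) - \left(391 - 33\right) = 584 - 358 = 226$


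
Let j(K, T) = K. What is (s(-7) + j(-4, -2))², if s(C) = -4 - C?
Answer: 1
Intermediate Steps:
(s(-7) + j(-4, -2))² = ((-4 - 1*(-7)) - 4)² = ((-4 + 7) - 4)² = (3 - 4)² = (-1)² = 1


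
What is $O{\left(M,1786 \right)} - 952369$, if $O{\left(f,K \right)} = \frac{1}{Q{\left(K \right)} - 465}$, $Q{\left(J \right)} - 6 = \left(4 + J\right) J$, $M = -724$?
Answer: $- \frac{3044229413488}{3196481} \approx -9.5237 \cdot 10^{5}$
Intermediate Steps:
$Q{\left(J \right)} = 6 + J \left(4 + J\right)$ ($Q{\left(J \right)} = 6 + \left(4 + J\right) J = 6 + J \left(4 + J\right)$)
$O{\left(f,K \right)} = \frac{1}{-459 + K^{2} + 4 K}$ ($O{\left(f,K \right)} = \frac{1}{\left(6 + K^{2} + 4 K\right) - 465} = \frac{1}{-459 + K^{2} + 4 K}$)
$O{\left(M,1786 \right)} - 952369 = \frac{1}{-459 + 1786^{2} + 4 \cdot 1786} - 952369 = \frac{1}{-459 + 3189796 + 7144} - 952369 = \frac{1}{3196481} - 952369 = - \frac{3044229413488}{3196481}$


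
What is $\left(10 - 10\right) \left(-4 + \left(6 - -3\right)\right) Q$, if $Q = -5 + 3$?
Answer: $0$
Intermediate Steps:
$Q = -2$
$\left(10 - 10\right) \left(-4 + \left(6 - -3\right)\right) Q = \left(10 - 10\right) \left(-4 + \left(6 - -3\right)\right) \left(-2\right) = 0 \left(-4 + \left(6 + 3\right)\right) \left(-2\right) = 0 \left(-4 + 9\right) \left(-2\right) = 0 \cdot 5 \left(-2\right) = 0 \left(-10\right) = 0$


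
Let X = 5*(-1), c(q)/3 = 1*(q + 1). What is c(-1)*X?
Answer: 0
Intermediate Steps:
c(q) = 3 + 3*q (c(q) = 3*(1*(q + 1)) = 3*(1*(1 + q)) = 3*(1 + q) = 3 + 3*q)
X = -5
c(-1)*X = (3 + 3*(-1))*(-5) = (3 - 3)*(-5) = 0*(-5) = 0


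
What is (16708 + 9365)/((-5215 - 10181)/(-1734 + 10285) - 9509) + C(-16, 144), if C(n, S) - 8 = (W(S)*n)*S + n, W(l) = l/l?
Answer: -188250638983/81326855 ≈ -2314.7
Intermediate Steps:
W(l) = 1
C(n, S) = 8 + n + S*n (C(n, S) = 8 + ((1*n)*S + n) = 8 + (n*S + n) = 8 + (S*n + n) = 8 + (n + S*n) = 8 + n + S*n)
(16708 + 9365)/((-5215 - 10181)/(-1734 + 10285) - 9509) + C(-16, 144) = (16708 + 9365)/((-5215 - 10181)/(-1734 + 10285) - 9509) + (8 - 16 + 144*(-16)) = 26073/(-15396/8551 - 9509) + (8 - 16 - 2304) = 26073/(-15396*1/8551 - 9509) - 2312 = 26073/(-15396/8551 - 9509) - 2312 = 26073/(-81326855/8551) - 2312 = 26073*(-8551/81326855) - 2312 = -222950223/81326855 - 2312 = -188250638983/81326855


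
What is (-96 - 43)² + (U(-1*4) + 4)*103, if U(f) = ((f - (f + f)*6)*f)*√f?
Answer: 19733 - 36256*I ≈ 19733.0 - 36256.0*I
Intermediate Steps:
U(f) = -11*f^(5/2) (U(f) = ((f - 2*f*6)*f)*√f = ((f - 12*f)*f)*√f = ((-11*f)*f)*√f = (-11*f²)*√f = -11*f^(5/2))
(-96 - 43)² + (U(-1*4) + 4)*103 = (-96 - 43)² + (-11*32*I + 4)*103 = (-139)² + (-352*I + 4)*103 = 19321 + (-352*I + 4)*103 = 19321 + (4 - 352*I)*103 = 19321 + (412 - 36256*I) = 19733 - 36256*I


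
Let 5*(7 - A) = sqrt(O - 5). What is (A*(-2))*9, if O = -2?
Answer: -126 + 18*I*sqrt(7)/5 ≈ -126.0 + 9.5247*I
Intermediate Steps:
A = 7 - I*sqrt(7)/5 (A = 7 - sqrt(-2 - 5)/5 = 7 - I*sqrt(7)/5 ≈ 7.0 - 0.52915*I)
(A*(-2))*9 = ((7 - I*sqrt(7)/5)*(-2))*9 = (-14 + 2*I*sqrt(7)/5)*9 = -126 + 18*I*sqrt(7)/5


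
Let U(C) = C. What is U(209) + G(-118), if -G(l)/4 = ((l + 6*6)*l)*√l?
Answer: 209 - 38704*I*√118 ≈ 209.0 - 4.2043e+5*I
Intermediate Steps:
G(l) = -4*l^(3/2)*(36 + l) (G(l) = -4*(l + 6*6)*l*√l = -4*(l + 36)*l*√l = -4*(36 + l)*l*√l = -4*l*(36 + l)*√l = -4*l^(3/2)*(36 + l))
U(209) + G(-118) = 209 + 4*(-118)^(3/2)*(-36 - 1*(-118)) = 209 + 4*(-118*I*√118)*(-36 + 118) = 209 + 4*(-118*I*√118)*82 = 209 - 38704*I*√118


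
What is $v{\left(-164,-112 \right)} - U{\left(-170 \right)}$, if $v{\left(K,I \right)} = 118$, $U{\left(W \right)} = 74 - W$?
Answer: $-126$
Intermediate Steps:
$v{\left(-164,-112 \right)} - U{\left(-170 \right)} = 118 - \left(74 - -170\right) = 118 - \left(74 + 170\right) = 118 - 244 = -126$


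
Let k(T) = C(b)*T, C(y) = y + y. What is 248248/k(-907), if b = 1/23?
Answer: -2854852/907 ≈ -3147.6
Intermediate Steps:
b = 1/23 ≈ 0.043478
C(y) = 2*y
k(T) = 2*T/23 (k(T) = (2*(1/23))*T = 2*T/23)
248248/k(-907) = 248248/(((2/23)*(-907))) = 248248/(-1814/23) = 248248*(-23/1814) = -2854852/907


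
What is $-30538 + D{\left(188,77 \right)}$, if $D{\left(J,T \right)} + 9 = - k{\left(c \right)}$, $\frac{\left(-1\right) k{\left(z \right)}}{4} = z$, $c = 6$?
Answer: $-30523$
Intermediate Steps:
$k{\left(z \right)} = - 4 z$
$D{\left(J,T \right)} = 15$ ($D{\left(J,T \right)} = -9 - \left(-4\right) 6 = -9 - -24 = -9 + 24 = 15$)
$-30538 + D{\left(188,77 \right)} = -30538 + 15 = -30523$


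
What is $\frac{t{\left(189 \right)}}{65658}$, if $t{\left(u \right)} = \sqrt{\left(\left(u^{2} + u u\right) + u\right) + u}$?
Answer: $\frac{\sqrt{1995}}{10943} \approx 0.0040816$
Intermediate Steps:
$t{\left(u \right)} = \sqrt{2 u + 2 u^{2}}$ ($t{\left(u \right)} = \sqrt{\left(\left(u^{2} + u^{2}\right) + u\right) + u} = \sqrt{\left(2 u^{2} + u\right) + u} = \sqrt{\left(u + 2 u^{2}\right) + u} = \sqrt{2 u + 2 u^{2}}$)
$\frac{t{\left(189 \right)}}{65658} = \frac{\sqrt{2} \sqrt{189 \left(1 + 189\right)}}{65658} = \sqrt{2} \sqrt{189 \cdot 190} \cdot \frac{1}{65658} = \sqrt{2} \sqrt{35910} \cdot \frac{1}{65658} = \sqrt{2} \cdot 3 \sqrt{3990} \cdot \frac{1}{65658} = 6 \sqrt{1995} \cdot \frac{1}{65658} = \frac{\sqrt{1995}}{10943}$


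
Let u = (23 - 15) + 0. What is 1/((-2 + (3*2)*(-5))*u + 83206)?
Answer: 1/82950 ≈ 1.2055e-5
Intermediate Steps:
u = 8 (u = 8 + 0 = 8)
1/((-2 + (3*2)*(-5))*u + 83206) = 1/((-2 + (3*2)*(-5))*8 + 83206) = 1/((-2 + 6*(-5))*8 + 83206) = 1/((-2 - 30)*8 + 83206) = 1/(-32*8 + 83206) = 1/(-256 + 83206) = 1/82950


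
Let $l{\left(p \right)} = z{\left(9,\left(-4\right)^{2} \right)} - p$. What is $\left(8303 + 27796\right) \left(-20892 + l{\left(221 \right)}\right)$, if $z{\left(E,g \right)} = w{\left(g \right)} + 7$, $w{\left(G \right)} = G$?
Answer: $-761327910$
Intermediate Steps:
$z{\left(E,g \right)} = 7 + g$ ($z{\left(E,g \right)} = g + 7 = 7 + g$)
$l{\left(p \right)} = 23 - p$ ($l{\left(p \right)} = \left(7 + \left(-4\right)^{2}\right) - p = \left(7 + 16\right) - p = 23 - p$)
$\left(8303 + 27796\right) \left(-20892 + l{\left(221 \right)}\right) = \left(8303 + 27796\right) \left(-20892 + \left(23 - 221\right)\right) = 36099 \left(-20892 + \left(23 - 221\right)\right) = 36099 \left(-20892 - 198\right) = 36099 \left(-21090\right) = -761327910$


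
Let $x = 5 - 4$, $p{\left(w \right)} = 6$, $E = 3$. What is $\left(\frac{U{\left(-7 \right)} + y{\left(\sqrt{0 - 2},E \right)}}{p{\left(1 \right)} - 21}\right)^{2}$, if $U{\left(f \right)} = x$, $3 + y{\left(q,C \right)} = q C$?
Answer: $\frac{\left(2 - 3 i \sqrt{2}\right)^{2}}{225} \approx -0.062222 - 0.075425 i$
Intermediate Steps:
$y{\left(q,C \right)} = -3 + C q$ ($y{\left(q,C \right)} = -3 + q C = -3 + C q$)
$x = 1$ ($x = 5 - 4 = 1$)
$U{\left(f \right)} = 1$
$\left(\frac{U{\left(-7 \right)} + y{\left(\sqrt{0 - 2},E \right)}}{p{\left(1 \right)} - 21}\right)^{2} = \left(\frac{1 - \left(3 - 3 \sqrt{0 - 2}\right)}{6 - 21}\right)^{2} = \left(\frac{1 - \left(3 - 3 \sqrt{-2}\right)}{-15}\right)^{2} = \left(\left(1 - \left(3 - 3 i \sqrt{2}\right)\right) \left(- \frac{1}{15}\right)\right)^{2} = \left(\left(-2 + 3 i \sqrt{2}\right) \left(- \frac{1}{15}\right)\right)^{2} = \left(\frac{2}{15} - \frac{i \sqrt{2}}{5}\right)^{2}$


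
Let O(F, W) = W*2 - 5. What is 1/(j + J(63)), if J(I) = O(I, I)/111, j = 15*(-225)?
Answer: -111/374504 ≈ -0.00029639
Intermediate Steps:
j = -3375
O(F, W) = -5 + 2*W (O(F, W) = 2*W - 5 = -5 + 2*W)
J(I) = -5/111 + 2*I/111 (J(I) = (-5 + 2*I)/111 = (-5 + 2*I)*(1/111) = -5/111 + 2*I/111)
1/(j + J(63)) = 1/(-3375 + (-5/111 + (2/111)*63)) = 1/(-3375 + (-5/111 + 42/37)) = 1/(-3375 + 121/111) = 1/(-374504/111) = -111/374504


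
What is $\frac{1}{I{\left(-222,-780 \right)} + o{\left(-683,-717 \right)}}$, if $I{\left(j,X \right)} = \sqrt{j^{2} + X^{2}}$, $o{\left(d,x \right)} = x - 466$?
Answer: $- \frac{1183}{741805} - \frac{6 \sqrt{18269}}{741805} \approx -0.002688$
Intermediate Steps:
$o{\left(d,x \right)} = -466 + x$
$I{\left(j,X \right)} = \sqrt{X^{2} + j^{2}}$
$\frac{1}{I{\left(-222,-780 \right)} + o{\left(-683,-717 \right)}} = \frac{1}{\sqrt{\left(-780\right)^{2} + \left(-222\right)^{2}} - 1183} = \frac{1}{\sqrt{608400 + 49284} - 1183} = \frac{1}{\sqrt{657684} - 1183} = \frac{1}{6 \sqrt{18269} - 1183} = \frac{1}{-1183 + 6 \sqrt{18269}}$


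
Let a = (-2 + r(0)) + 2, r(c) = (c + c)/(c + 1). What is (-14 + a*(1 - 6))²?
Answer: 196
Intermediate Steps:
r(c) = 2*c/(1 + c) (r(c) = (2*c)/(1 + c) = 2*c/(1 + c))
a = 0 (a = (-2 + 2*0/(1 + 0)) + 2 = (-2 + 2*0/1) + 2 = (-2 + 2*0*1) + 2 = (-2 + 0) + 2 = -2 + 2 = 0)
(-14 + a*(1 - 6))² = (-14 + 0*(1 - 6))² = (-14 + 0*(-5))² = (-14 + 0)² = (-14)² = 196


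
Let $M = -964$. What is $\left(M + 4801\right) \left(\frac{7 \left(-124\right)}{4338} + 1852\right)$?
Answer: $\frac{5137172566}{723} \approx 7.1054 \cdot 10^{6}$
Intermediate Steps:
$\left(M + 4801\right) \left(\frac{7 \left(-124\right)}{4338} + 1852\right) = \left(-964 + 4801\right) \left(\frac{7 \left(-124\right)}{4338} + 1852\right) = 3837 \left(\left(-868\right) \frac{1}{4338} + 1852\right) = 3837 \left(- \frac{434}{2169} + 1852\right) = 3837 \cdot \frac{4016554}{2169} = \frac{5137172566}{723}$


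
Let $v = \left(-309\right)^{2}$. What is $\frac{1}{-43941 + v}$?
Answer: $\frac{1}{51540} \approx 1.9402 \cdot 10^{-5}$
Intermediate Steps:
$v = 95481$
$\frac{1}{-43941 + v} = \frac{1}{-43941 + 95481} = \frac{1}{51540}$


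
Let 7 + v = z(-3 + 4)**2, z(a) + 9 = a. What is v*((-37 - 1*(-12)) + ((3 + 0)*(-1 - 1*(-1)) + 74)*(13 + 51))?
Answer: 268527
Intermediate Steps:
z(a) = -9 + a
v = 57 (v = -7 + (-9 + (-3 + 4))**2 = -7 + (-9 + 1)**2 = -7 + (-8)**2 = -7 + 64 = 57)
v*((-37 - 1*(-12)) + ((3 + 0)*(-1 - 1*(-1)) + 74)*(13 + 51)) = 57*((-37 - 1*(-12)) + ((3 + 0)*(-1 - 1*(-1)) + 74)*(13 + 51)) = 57*((-37 + 12) + (3*(-1 + 1) + 74)*64) = 57*(-25 + (3*0 + 74)*64) = 57*(-25 + (0 + 74)*64) = 57*(-25 + 74*64) = 57*(-25 + 4736) = 57*4711 = 268527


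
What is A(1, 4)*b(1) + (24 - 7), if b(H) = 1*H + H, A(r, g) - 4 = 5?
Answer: 35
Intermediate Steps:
A(r, g) = 9 (A(r, g) = 4 + 5 = 9)
b(H) = 2*H (b(H) = H + H = 2*H)
A(1, 4)*b(1) + (24 - 7) = 9*(2*1) + (24 - 7) = 9*2 + 17 = 18 + 17 = 35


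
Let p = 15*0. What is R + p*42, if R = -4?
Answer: -4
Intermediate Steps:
p = 0
R + p*42 = -4 + 0*42 = -4 + 0 = -4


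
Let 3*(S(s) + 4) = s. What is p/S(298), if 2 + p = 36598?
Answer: 54894/143 ≈ 383.87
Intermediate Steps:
p = 36596 (p = -2 + 36598 = 36596)
S(s) = -4 + s/3
p/S(298) = 36596/(-4 + (⅓)*298) = 36596/(-4 + 298/3) = 36596/(286/3) = 36596*(3/286) = 54894/143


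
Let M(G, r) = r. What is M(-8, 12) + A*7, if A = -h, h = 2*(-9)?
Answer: 138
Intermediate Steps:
h = -18
A = 18 (A = -1*(-18) = 18)
M(-8, 12) + A*7 = 12 + 18*7 = 12 + 126 = 138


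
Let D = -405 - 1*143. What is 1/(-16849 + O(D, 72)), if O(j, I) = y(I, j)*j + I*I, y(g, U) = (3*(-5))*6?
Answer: 1/37655 ≈ 2.6557e-5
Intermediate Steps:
y(g, U) = -90 (y(g, U) = -15*6 = -90)
D = -548 (D = -405 - 143 = -548)
O(j, I) = I**2 - 90*j (O(j, I) = -90*j + I*I = -90*j + I**2 = I**2 - 90*j)
1/(-16849 + O(D, 72)) = 1/(-16849 + (72**2 - 90*(-548))) = 1/(-16849 + (5184 + 49320)) = 1/(-16849 + 54504) = 1/37655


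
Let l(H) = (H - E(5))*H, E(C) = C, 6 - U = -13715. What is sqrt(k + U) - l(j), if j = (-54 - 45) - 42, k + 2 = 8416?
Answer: -20586 + sqrt(22135) ≈ -20437.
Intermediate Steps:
k = 8414 (k = -2 + 8416 = 8414)
U = 13721 (U = 6 - 1*(-13715) = 6 + 13715 = 13721)
j = -141 (j = -99 - 42 = -141)
l(H) = H*(-5 + H) (l(H) = (H - 1*5)*H = (H - 5)*H = (-5 + H)*H = H*(-5 + H))
sqrt(k + U) - l(j) = sqrt(8414 + 13721) - (-141)*(-5 - 141) = sqrt(22135) - (-141)*(-146) = sqrt(22135) - 1*20586 = sqrt(22135) - 20586 = -20586 + sqrt(22135)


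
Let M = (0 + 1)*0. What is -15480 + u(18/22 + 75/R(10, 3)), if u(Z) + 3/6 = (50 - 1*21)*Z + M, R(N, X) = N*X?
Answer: -169227/11 ≈ -15384.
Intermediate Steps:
M = 0 (M = 1*0 = 0)
u(Z) = -½ + 29*Z (u(Z) = -½ + ((50 - 1*21)*Z + 0) = -½ + ((50 - 21)*Z + 0) = -½ + (29*Z + 0) = -½ + 29*Z)
-15480 + u(18/22 + 75/R(10, 3)) = -15480 + (-½ + 29*(18/22 + 75/((10*3)))) = -15480 + (-½ + 29*(18*(1/22) + 75/30)) = -15480 + (-½ + 29*(9/11 + 75*(1/30))) = -15480 + (-½ + 29*(9/11 + 5/2)) = -15480 + (-½ + 29*(73/22)) = -15480 + (-½ + 2117/22) = -15480 + 1053/11 = -169227/11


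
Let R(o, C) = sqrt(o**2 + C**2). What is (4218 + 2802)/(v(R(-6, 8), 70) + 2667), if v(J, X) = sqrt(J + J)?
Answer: 18722340/7112869 - 14040*sqrt(5)/7112869 ≈ 2.6278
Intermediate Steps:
R(o, C) = sqrt(C**2 + o**2)
v(J, X) = sqrt(2)*sqrt(J) (v(J, X) = sqrt(2*J) = sqrt(2)*sqrt(J))
(4218 + 2802)/(v(R(-6, 8), 70) + 2667) = (4218 + 2802)/(sqrt(2)*sqrt(sqrt(8**2 + (-6)**2)) + 2667) = 7020/(sqrt(2)*sqrt(sqrt(64 + 36)) + 2667) = 7020/(sqrt(2)*sqrt(sqrt(100)) + 2667) = 7020/(sqrt(2)*sqrt(10) + 2667) = 7020/(2*sqrt(5) + 2667) = 7020/(2667 + 2*sqrt(5))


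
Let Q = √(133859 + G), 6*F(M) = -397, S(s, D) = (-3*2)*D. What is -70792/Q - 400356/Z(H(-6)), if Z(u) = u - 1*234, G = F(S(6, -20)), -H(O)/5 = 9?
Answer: 44484/31 - 70792*√4816542/802757 ≈ 1241.4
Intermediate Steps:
S(s, D) = -6*D
H(O) = -45 (H(O) = -5*9 = -45)
F(M) = -397/6 (F(M) = (⅙)*(-397) = -397/6)
G = -397/6 ≈ -66.167
Q = √4816542/6 (Q = √(133859 - 397/6) = √(802757/6) = √4816542/6 ≈ 365.78)
Z(u) = -234 + u (Z(u) = u - 234 = -234 + u)
-70792/Q - 400356/Z(H(-6)) = -70792*√4816542/802757 - 400356/(-234 - 45) = -70792*√4816542/802757 - 400356/(-279) = -70792*√4816542/802757 - 400356*(-1/279) = -70792*√4816542/802757 + 44484/31 = 44484/31 - 70792*√4816542/802757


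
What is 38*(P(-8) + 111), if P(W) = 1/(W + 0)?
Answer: 16853/4 ≈ 4213.3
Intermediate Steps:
P(W) = 1/W
38*(P(-8) + 111) = 38*(1/(-8) + 111) = 38*(-1/8 + 111) = 38*(887/8) = 16853/4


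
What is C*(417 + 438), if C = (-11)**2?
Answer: 103455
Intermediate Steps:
C = 121
C*(417 + 438) = 121*(417 + 438) = 121*855 = 103455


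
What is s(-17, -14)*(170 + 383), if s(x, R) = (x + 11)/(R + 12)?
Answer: 1659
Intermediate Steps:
s(x, R) = (11 + x)/(12 + R)
s(-17, -14)*(170 + 383) = ((11 - 17)/(12 - 14))*(170 + 383) = (-6/(-2))*553 = -½*(-6)*553 = 3*553 = 1659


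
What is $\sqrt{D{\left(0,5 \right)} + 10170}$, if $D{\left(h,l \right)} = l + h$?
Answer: $5 \sqrt{407} \approx 100.87$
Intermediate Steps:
$D{\left(h,l \right)} = h + l$
$\sqrt{D{\left(0,5 \right)} + 10170} = \sqrt{\left(0 + 5\right) + 10170} = \sqrt{5 + 10170} = \sqrt{10175} = 5 \sqrt{407}$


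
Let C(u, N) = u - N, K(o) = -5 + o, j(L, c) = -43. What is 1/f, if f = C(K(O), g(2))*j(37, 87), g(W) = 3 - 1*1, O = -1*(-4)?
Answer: 1/129 ≈ 0.0077519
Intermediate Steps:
O = 4
g(W) = 2 (g(W) = 3 - 1 = 2)
f = 129 (f = ((-5 + 4) - 1*2)*(-43) = (-1 - 2)*(-43) = -3*(-43) = 129)
1/f = 1/129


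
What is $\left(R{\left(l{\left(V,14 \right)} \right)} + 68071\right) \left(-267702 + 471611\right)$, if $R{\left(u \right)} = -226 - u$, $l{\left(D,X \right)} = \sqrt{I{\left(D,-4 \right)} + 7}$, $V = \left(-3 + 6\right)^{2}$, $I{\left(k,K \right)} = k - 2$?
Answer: $13834206105 - 203909 \sqrt{14} \approx 1.3833 \cdot 10^{10}$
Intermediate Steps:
$I{\left(k,K \right)} = -2 + k$ ($I{\left(k,K \right)} = k - 2 = -2 + k$)
$V = 9$ ($V = 3^{2} = 9$)
$l{\left(D,X \right)} = \sqrt{5 + D}$ ($l{\left(D,X \right)} = \sqrt{\left(-2 + D\right) + 7} = \sqrt{5 + D}$)
$\left(R{\left(l{\left(V,14 \right)} \right)} + 68071\right) \left(-267702 + 471611\right) = \left(\left(-226 - \sqrt{5 + 9}\right) + 68071\right) \left(-267702 + 471611\right) = \left(\left(-226 - \sqrt{14}\right) + 68071\right) 203909 = \left(67845 - \sqrt{14}\right) 203909 = 13834206105 - 203909 \sqrt{14}$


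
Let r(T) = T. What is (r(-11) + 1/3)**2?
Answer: 1024/9 ≈ 113.78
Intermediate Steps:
(r(-11) + 1/3)**2 = (-11 + 1/3)**2 = (-32/3)**2 = 1024/9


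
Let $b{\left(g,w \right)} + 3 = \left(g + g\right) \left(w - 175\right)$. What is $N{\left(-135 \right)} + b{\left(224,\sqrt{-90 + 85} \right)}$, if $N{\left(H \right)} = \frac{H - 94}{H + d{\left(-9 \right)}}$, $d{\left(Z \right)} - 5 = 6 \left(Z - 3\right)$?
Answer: $- \frac{15837177}{202} + 448 i \sqrt{5} \approx -78402.0 + 1001.8 i$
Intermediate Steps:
$d{\left(Z \right)} = -13 + 6 Z$ ($d{\left(Z \right)} = 5 + 6 \left(Z - 3\right) = 5 + 6 \left(-3 + Z\right) = 5 + \left(-18 + 6 Z\right) = -13 + 6 Z$)
$b{\left(g,w \right)} = -3 + 2 g \left(-175 + w\right)$ ($b{\left(g,w \right)} = -3 + \left(g + g\right) \left(w - 175\right) = -3 + 2 g \left(-175 + w\right)$)
$N{\left(H \right)} = \frac{-94 + H}{-67 + H}$ ($N{\left(H \right)} = \frac{H - 94}{H + \left(-13 + 6 \left(-9\right)\right)} = \frac{-94 + H}{H - 67} = \frac{-94 + H}{-67 + H}$)
$N{\left(-135 \right)} + b{\left(224,\sqrt{-90 + 85} \right)} = \frac{-94 - 135}{-67 - 135} - \left(78403 - 448 \sqrt{-90 + 85}\right) = \frac{1}{-202} \left(-229\right) - \left(78403 - 448 i \sqrt{5}\right) = \left(- \frac{1}{202}\right) \left(-229\right) - \left(78403 - 448 i \sqrt{5}\right) = \frac{229}{202} - \left(78403 - 448 i \sqrt{5}\right) = - \frac{15837177}{202} + 448 i \sqrt{5}$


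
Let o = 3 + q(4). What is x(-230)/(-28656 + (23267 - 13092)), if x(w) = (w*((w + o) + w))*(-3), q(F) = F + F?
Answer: 309810/18481 ≈ 16.764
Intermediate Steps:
q(F) = 2*F
o = 11 (o = 3 + 2*4 = 3 + 8 = 11)
x(w) = -3*w*(11 + 2*w) (x(w) = (w*((w + 11) + w))*(-3) = (w*((11 + w) + w))*(-3) = (w*(11 + 2*w))*(-3) = -3*w*(11 + 2*w))
x(-230)/(-28656 + (23267 - 13092)) = (-3*(-230)*(11 + 2*(-230)))/(-28656 + (23267 - 13092)) = (-3*(-230)*(11 - 460))/(-28656 + 10175) = -3*(-230)*(-449)/(-18481) = -309810*(-1/18481) = 309810/18481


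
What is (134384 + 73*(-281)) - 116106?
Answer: -2235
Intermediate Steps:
(134384 + 73*(-281)) - 116106 = (134384 - 20513) - 116106 = 113871 - 116106 = -2235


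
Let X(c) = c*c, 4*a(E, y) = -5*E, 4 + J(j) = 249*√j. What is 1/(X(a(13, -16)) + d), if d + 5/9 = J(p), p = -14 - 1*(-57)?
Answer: -5381136/53886625487 + 5163264*√43/53886625487 ≈ 0.00052845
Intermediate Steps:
p = 43 (p = -14 + 57 = 43)
J(j) = -4 + 249*√j
a(E, y) = -5*E/4 (a(E, y) = (-5*E)/4 = -5*E/4)
X(c) = c²
d = -41/9 + 249*√43 (d = -5/9 + (-4 + 249*√43) = -41/9 + 249*√43 ≈ 1628.2)
1/(X(a(13, -16)) + d) = 1/((-5/4*13)² + (-41/9 + 249*√43)) = 1/((-65/4)² + (-41/9 + 249*√43)) = 1/(4225/16 + (-41/9 + 249*√43)) = 1/(37369/144 + 249*√43)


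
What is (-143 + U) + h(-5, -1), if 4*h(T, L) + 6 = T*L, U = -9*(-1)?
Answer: -537/4 ≈ -134.25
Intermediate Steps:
U = 9
h(T, L) = -3/2 + L*T/4 (h(T, L) = -3/2 + (T*L)/4 = -3/2 + (L*T)/4 = -3/2 + L*T/4)
(-143 + U) + h(-5, -1) = (-143 + 9) + (-3/2 + (¼)*(-1)*(-5)) = -134 + (-3/2 + 5/4) = -134 - ¼ = -537/4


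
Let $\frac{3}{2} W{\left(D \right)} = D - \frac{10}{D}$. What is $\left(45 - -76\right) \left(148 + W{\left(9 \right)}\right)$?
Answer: $\frac{500698}{27} \approx 18544.0$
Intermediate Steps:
$W{\left(D \right)} = - \frac{20}{3 D} + \frac{2 D}{3}$ ($W{\left(D \right)} = \frac{2 \left(D - \frac{10}{D}\right)}{3} = - \frac{20}{3 D} + \frac{2 D}{3}$)
$\left(45 - -76\right) \left(148 + W{\left(9 \right)}\right) = \left(45 - -76\right) \left(148 + \frac{2 \left(-10 + 9^{2}\right)}{3 \cdot 9}\right) = \left(45 + 76\right) \left(148 + \frac{2}{3} \cdot \frac{1}{9} \left(-10 + 81\right)\right) = 121 \left(148 + \frac{2}{3} \cdot \frac{1}{9} \cdot 71\right) = 121 \left(148 + \frac{142}{27}\right) = 121 \cdot \frac{4138}{27} = \frac{500698}{27}$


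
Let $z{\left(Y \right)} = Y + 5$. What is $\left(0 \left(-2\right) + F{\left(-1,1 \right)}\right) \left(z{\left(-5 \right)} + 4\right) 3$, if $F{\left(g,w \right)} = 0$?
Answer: $0$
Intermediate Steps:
$z{\left(Y \right)} = 5 + Y$
$\left(0 \left(-2\right) + F{\left(-1,1 \right)}\right) \left(z{\left(-5 \right)} + 4\right) 3 = \left(0 \left(-2\right) + 0\right) \left(\left(5 - 5\right) + 4\right) 3 = \left(0 + 0\right) \left(0 + 4\right) 3 = 0 \cdot 4 \cdot 3 = 0 \cdot 3 = 0$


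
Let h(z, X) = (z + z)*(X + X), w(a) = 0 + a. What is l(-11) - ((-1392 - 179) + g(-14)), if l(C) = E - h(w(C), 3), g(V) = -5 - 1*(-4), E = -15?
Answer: 1689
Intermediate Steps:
w(a) = a
h(z, X) = 4*X*z (h(z, X) = (2*z)*(2*X) = 4*X*z)
g(V) = -1 (g(V) = -5 + 4 = -1)
l(C) = -15 - 12*C (l(C) = -15 - 4*3*C = -15 - 12*C)
l(-11) - ((-1392 - 179) + g(-14)) = (-15 - 12*(-11)) - ((-1392 - 179) - 1) = (-15 + 132) - (-1571 - 1) = 117 - 1*(-1572) = 117 + 1572 = 1689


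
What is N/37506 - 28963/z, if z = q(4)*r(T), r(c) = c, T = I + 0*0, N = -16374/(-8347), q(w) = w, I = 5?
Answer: -1511205205831/1043541940 ≈ -1448.2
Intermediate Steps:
N = 16374/8347 (N = -16374*(-1/8347) = 16374/8347 ≈ 1.9617)
T = 5 (T = 5 + 0*0 = 5 + 0 = 5)
z = 20 (z = 4*5 = 20)
N/37506 - 28963/z = (16374/8347)/37506 - 28963/20 = (16374/8347)*(1/37506) - 28963*1/20 = 2729/52177097 - 28963/20 = -1511205205831/1043541940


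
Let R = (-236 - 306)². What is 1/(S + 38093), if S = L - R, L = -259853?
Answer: -1/515524 ≈ -1.9398e-6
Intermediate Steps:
R = 293764 (R = (-542)² = 293764)
S = -553617 (S = -259853 - 1*293764 = -259853 - 293764 = -553617)
1/(S + 38093) = 1/(-553617 + 38093) = 1/(-515524) = -1/515524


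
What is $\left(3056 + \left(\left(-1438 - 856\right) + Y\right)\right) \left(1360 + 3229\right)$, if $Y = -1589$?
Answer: $-3795103$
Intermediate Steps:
$\left(3056 + \left(\left(-1438 - 856\right) + Y\right)\right) \left(1360 + 3229\right) = \left(3056 - 3883\right) \left(1360 + 3229\right) = \left(3056 - 3883\right) 4589 = \left(-827\right) 4589 = -3795103$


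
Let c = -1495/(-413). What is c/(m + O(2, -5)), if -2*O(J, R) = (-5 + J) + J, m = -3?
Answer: -598/413 ≈ -1.4479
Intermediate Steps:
O(J, R) = 5/2 - J (O(J, R) = -((-5 + J) + J)/2 = -(-5 + 2*J)/2 = 5/2 - J)
c = 1495/413 (c = -1495*(-1/413) = 1495/413 ≈ 3.6199)
c/(m + O(2, -5)) = (1495/413)/(-3 + (5/2 - 1*2)) = (1495/413)/(-3 + (5/2 - 2)) = (1495/413)/(-3 + 1/2) = (1495/413)/(-5/2) = -2/5*1495/413 = -598/413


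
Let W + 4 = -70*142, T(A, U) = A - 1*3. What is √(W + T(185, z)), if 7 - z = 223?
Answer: I*√9762 ≈ 98.803*I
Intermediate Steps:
z = -216 (z = 7 - 1*223 = 7 - 223 = -216)
T(A, U) = -3 + A (T(A, U) = A - 3 = -3 + A)
W = -9944 (W = -4 - 70*142 = -4 - 9940 = -9944)
√(W + T(185, z)) = √(-9944 + (-3 + 185)) = √(-9944 + 182) = √(-9762) = I*√9762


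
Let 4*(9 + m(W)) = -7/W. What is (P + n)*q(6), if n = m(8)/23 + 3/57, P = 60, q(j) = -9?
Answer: -7507539/13984 ≈ -536.87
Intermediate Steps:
m(W) = -9 - 7/(4*W) (m(W) = -9 + (-7/W)/4 = -9 - 7/(4*W))
n = -4869/13984 (n = (-9 - 7/4/8)/23 + 3/57 = (-9 - 7/4*1/8)*(1/23) + 3*(1/57) = (-9 - 7/32)*(1/23) + 1/19 = -295/32*1/23 + 1/19 = -295/736 + 1/19 = -4869/13984 ≈ -0.34818)
(P + n)*q(6) = (60 - 4869/13984)*(-9) = (834171/13984)*(-9) = -7507539/13984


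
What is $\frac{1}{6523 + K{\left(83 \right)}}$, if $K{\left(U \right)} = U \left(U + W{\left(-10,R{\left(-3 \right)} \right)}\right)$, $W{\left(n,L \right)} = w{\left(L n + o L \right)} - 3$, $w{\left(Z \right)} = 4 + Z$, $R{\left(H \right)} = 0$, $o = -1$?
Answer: $\frac{1}{13495} \approx 7.4101 \cdot 10^{-5}$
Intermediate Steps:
$W{\left(n,L \right)} = 1 - L + L n$ ($W{\left(n,L \right)} = \left(4 + \left(L n - L\right)\right) - 3 = \left(4 + \left(- L + L n\right)\right) - 3 = \left(4 - L + L n\right) - 3 = 1 - L + L n$)
$K{\left(U \right)} = U \left(1 + U\right)$ ($K{\left(U \right)} = U \left(U + \left(1 + 0 \left(-1 - 10\right)\right)\right) = U \left(U + \left(1 + 0 \left(-11\right)\right)\right) = U \left(U + \left(1 + 0\right)\right) = U \left(U + 1\right) = U \left(1 + U\right)$)
$\frac{1}{6523 + K{\left(83 \right)}} = \frac{1}{6523 + 83 \left(1 + 83\right)} = \frac{1}{6523 + 83 \cdot 84} = \frac{1}{6523 + 6972} = \frac{1}{13495}$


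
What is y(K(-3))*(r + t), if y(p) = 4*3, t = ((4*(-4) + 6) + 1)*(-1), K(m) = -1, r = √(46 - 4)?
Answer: 108 + 12*√42 ≈ 185.77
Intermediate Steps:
r = √42 ≈ 6.4807
t = 9 (t = ((-16 + 6) + 1)*(-1) = (-10 + 1)*(-1) = -9*(-1) = 9)
y(p) = 12
y(K(-3))*(r + t) = 12*(√42 + 9) = 12*(9 + √42) = 108 + 12*√42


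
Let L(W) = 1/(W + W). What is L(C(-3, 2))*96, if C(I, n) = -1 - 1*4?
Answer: -48/5 ≈ -9.6000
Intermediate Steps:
C(I, n) = -5 (C(I, n) = -1 - 4 = -5)
L(W) = 1/(2*W)
L(C(-3, 2))*96 = ((½)/(-5))*96 = ((½)*(-⅕))*96 = -⅒*96 = -48/5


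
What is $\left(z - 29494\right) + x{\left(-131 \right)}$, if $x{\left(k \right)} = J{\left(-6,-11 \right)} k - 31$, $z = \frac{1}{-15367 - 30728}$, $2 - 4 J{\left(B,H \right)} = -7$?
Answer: $- \frac{5498165509}{184380} \approx -29820.0$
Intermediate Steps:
$J{\left(B,H \right)} = \frac{9}{4}$ ($J{\left(B,H \right)} = \frac{1}{2} - - \frac{7}{4} = \frac{1}{2} + \frac{7}{4} = \frac{9}{4}$)
$z = - \frac{1}{46095}$ ($z = \frac{1}{-46095} = - \frac{1}{46095} \approx -2.1694 \cdot 10^{-5}$)
$x{\left(k \right)} = -31 + \frac{9 k}{4}$ ($x{\left(k \right)} = \frac{9 k}{4} - 31 = -31 + \frac{9 k}{4}$)
$\left(z - 29494\right) + x{\left(-131 \right)} = \left(- \frac{1}{46095} - 29494\right) + \left(-31 + \frac{9}{4} \left(-131\right)\right) = - \frac{1359525931}{46095} - \frac{1303}{4} = - \frac{5498165509}{184380}$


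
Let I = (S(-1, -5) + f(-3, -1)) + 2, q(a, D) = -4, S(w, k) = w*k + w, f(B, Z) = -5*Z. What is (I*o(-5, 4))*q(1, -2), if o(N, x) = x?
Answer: -176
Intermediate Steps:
S(w, k) = w + k*w (S(w, k) = k*w + w = w + k*w)
I = 11 (I = (-(1 - 5) - 5*(-1)) + 2 = (-1*(-4) + 5) + 2 = (4 + 5) + 2 = 9 + 2 = 11)
(I*o(-5, 4))*q(1, -2) = (11*4)*(-4) = 44*(-4) = -176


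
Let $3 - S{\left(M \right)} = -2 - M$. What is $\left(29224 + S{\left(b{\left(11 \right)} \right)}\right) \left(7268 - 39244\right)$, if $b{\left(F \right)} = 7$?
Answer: $-934850336$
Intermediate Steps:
$S{\left(M \right)} = 5 + M$ ($S{\left(M \right)} = 3 - \left(-2 - M\right) = 3 + \left(2 + M\right) = 5 + M$)
$\left(29224 + S{\left(b{\left(11 \right)} \right)}\right) \left(7268 - 39244\right) = \left(29224 + \left(5 + 7\right)\right) \left(7268 - 39244\right) = \left(29224 + 12\right) \left(-31976\right) = 29236 \left(-31976\right) = -934850336$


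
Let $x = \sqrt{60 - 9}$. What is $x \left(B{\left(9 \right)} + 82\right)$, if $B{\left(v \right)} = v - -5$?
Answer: $96 \sqrt{51} \approx 685.58$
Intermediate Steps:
$B{\left(v \right)} = 5 + v$ ($B{\left(v \right)} = v + 5 = 5 + v$)
$x = \sqrt{51} \approx 7.1414$
$x \left(B{\left(9 \right)} + 82\right) = \sqrt{51} \left(\left(5 + 9\right) + 82\right) = \sqrt{51} \left(14 + 82\right) = \sqrt{51} \cdot 96 = 96 \sqrt{51}$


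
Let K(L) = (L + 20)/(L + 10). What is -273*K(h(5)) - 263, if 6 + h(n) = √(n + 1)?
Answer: -1628 + 273*√6 ≈ -959.29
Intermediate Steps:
h(n) = -6 + √(1 + n) (h(n) = -6 + √(n + 1) = -6 + √(1 + n))
K(L) = (20 + L)/(10 + L)
-273*K(h(5)) - 263 = -273*(20 + (-6 + √(1 + 5)))/(10 + (-6 + √(1 + 5))) - 263 = -273*(20 + (-6 + √6))/(10 + (-6 + √6)) - 263 = -273*(14 + √6)/(4 + √6) - 263 = -263 - 273*(14 + √6)/(4 + √6)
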